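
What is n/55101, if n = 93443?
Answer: 93443/55101 ≈ 1.6959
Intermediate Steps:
n/55101 = 93443/55101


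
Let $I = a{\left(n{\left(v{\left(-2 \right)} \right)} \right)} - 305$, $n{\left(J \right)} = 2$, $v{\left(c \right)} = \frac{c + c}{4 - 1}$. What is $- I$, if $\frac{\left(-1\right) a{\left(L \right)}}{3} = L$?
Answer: $311$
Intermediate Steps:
$v{\left(c \right)} = \frac{2 c}{3}$
$a{\left(L \right)} = - 3 L$
$I = -311$ ($I = \left(-3\right) 2 - 305 = -6 - 305 = -311$)
$- I = \left(-1\right) \left(-311\right) = 311$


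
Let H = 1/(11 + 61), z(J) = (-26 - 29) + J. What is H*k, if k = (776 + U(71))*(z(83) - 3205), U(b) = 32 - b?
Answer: -260161/8 ≈ -32520.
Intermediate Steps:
z(J) = -55 + J
k = -2341449 (k = (776 + (32 - 1*71))*((-55 + 83) - 3205) = (776 + (32 - 71))*(28 - 3205) = (776 - 39)*(-3177) = 737*(-3177) = -2341449)
H = 1/72 ≈ 0.013889
H*k = (1/72)*(-2341449) = -260161/8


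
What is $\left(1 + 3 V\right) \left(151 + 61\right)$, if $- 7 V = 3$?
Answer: $- \frac{424}{7} \approx -60.571$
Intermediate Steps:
$V = - \frac{3}{7}$ ($V = \left(- \frac{1}{7}\right) 3 = - \frac{3}{7} \approx -0.42857$)
$\left(1 + 3 V\right) \left(151 + 61\right) = \left(1 + 3 \left(- \frac{3}{7}\right)\right) \left(151 + 61\right) = \left(1 - \frac{9}{7}\right) 212 = \left(- \frac{2}{7}\right) 212 = - \frac{424}{7}$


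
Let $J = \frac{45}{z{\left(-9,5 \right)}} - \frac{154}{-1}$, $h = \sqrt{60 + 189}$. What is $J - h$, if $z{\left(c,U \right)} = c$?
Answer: $149 - \sqrt{249} \approx 133.22$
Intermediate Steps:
$h = \sqrt{249} \approx 15.78$
$J = 149$ ($J = \frac{45}{-9} - \frac{154}{-1} = 45 \left(- \frac{1}{9}\right) - -154 = -5 + 154 = 149$)
$J - h = 149 - \sqrt{249}$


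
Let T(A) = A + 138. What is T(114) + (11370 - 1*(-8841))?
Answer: 20463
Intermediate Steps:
T(A) = 138 + A
T(114) + (11370 - 1*(-8841)) = (138 + 114) + (11370 - 1*(-8841)) = 252 + (11370 + 8841) = 252 + 20211 = 20463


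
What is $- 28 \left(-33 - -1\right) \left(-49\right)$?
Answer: $-43904$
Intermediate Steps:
$- 28 \left(-33 - -1\right) \left(-49\right) = - 28 \left(-33 + 1\right) \left(-49\right) = - 28 \left(\left(-32\right) \left(-49\right)\right) = \left(-28\right) 1568 = -43904$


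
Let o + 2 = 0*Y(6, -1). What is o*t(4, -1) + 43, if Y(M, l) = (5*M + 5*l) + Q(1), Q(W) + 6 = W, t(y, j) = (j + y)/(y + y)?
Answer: 169/4 ≈ 42.250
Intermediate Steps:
t(y, j) = (j + y)/(2*y) (t(y, j) = (j + y)/((2*y)) = (j + y)*(1/(2*y)) = (j + y)/(2*y))
Q(W) = -6 + W
Y(M, l) = -5 + 5*M + 5*l (Y(M, l) = (5*M + 5*l) + (-6 + 1) = (5*M + 5*l) - 5 = -5 + 5*M + 5*l)
o = -2 (o = -2 + 0*(-5 + 5*6 + 5*(-1)) = -2 + 0*(-5 + 30 - 5) = -2 + 0*20 = -2 + 0 = -2)
o*t(4, -1) + 43 = -(-1 + 4)/4 + 43 = -3/4 + 43 = -2*3/8 + 43 = -¾ + 43 = 169/4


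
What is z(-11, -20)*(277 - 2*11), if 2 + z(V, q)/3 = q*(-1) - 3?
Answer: 11475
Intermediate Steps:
z(V, q) = -15 - 3*q (z(V, q) = -6 + 3*(q*(-1) - 3) = -6 + 3*(-q - 3) = -6 + 3*(-3 - q) = -6 + (-9 - 3*q) = -15 - 3*q)
z(-11, -20)*(277 - 2*11) = (-15 - 3*(-20))*(277 - 2*11) = (-15 + 60)*(277 - 22) = 45*255 = 11475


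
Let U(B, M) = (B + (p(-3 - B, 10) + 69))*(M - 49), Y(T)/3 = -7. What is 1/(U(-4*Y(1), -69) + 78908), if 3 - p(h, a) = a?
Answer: 1/61680 ≈ 1.6213e-5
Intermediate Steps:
p(h, a) = 3 - a
Y(T) = -21 (Y(T) = 3*(-7) = -21)
U(B, M) = (-49 + M)*(62 + B) (U(B, M) = (B + ((3 - 1*10) + 69))*(M - 49) = (B + ((3 - 10) + 69))*(-49 + M) = (B + (-7 + 69))*(-49 + M) = (B + 62)*(-49 + M) = (62 + B)*(-49 + M) = (-49 + M)*(62 + B))
1/(U(-4*Y(1), -69) + 78908) = 1/((-3038 - (-196)*(-21) + 62*(-69) - 4*(-21)*(-69)) + 78908) = 1/((-3038 - 49*84 - 4278 + 84*(-69)) + 78908) = 1/((-3038 - 4116 - 4278 - 5796) + 78908) = 1/(-17228 + 78908) = 1/61680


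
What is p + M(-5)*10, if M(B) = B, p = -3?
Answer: -53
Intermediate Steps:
p + M(-5)*10 = -3 - 5*10 = -3 - 50 = -53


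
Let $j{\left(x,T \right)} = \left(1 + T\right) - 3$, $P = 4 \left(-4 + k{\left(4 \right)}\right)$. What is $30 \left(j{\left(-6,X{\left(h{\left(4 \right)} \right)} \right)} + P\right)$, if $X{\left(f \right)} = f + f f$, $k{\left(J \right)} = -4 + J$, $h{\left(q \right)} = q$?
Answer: $60$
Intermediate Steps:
$X{\left(f \right)} = f + f^{2}$
$P = -16$ ($P = 4 \left(-4 + \left(-4 + 4\right)\right) = 4 \left(-4 + 0\right) = 4 \left(-4\right) = -16$)
$j{\left(x,T \right)} = -2 + T$
$30 \left(j{\left(-6,X{\left(h{\left(4 \right)} \right)} \right)} + P\right) = 30 \left(\left(-2 + 4 \left(1 + 4\right)\right) - 16\right) = 30 \left(\left(-2 + 4 \cdot 5\right) - 16\right) = 30 \left(\left(-2 + 20\right) - 16\right) = 30 \left(18 - 16\right) = 30 \cdot 2 = 60$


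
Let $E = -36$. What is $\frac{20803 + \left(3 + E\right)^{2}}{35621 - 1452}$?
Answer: $\frac{21892}{34169} \approx 0.6407$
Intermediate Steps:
$\frac{20803 + \left(3 + E\right)^{2}}{35621 - 1452} = \frac{20803 + \left(3 - 36\right)^{2}}{35621 - 1452} = \frac{20803 + \left(-33\right)^{2}}{34169} = \left(20803 + 1089\right) \frac{1}{34169} = 21892 \cdot \frac{1}{34169} = \frac{21892}{34169}$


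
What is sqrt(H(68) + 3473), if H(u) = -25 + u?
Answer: 2*sqrt(879) ≈ 59.296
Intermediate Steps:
sqrt(H(68) + 3473) = sqrt((-25 + 68) + 3473) = sqrt(43 + 3473) = sqrt(3516) = 2*sqrt(879)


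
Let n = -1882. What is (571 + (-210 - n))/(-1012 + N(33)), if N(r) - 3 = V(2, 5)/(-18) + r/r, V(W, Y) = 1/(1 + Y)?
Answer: -242244/108865 ≈ -2.2252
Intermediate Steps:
N(r) = 431/108 (N(r) = 3 + (1/((1 + 5)*(-18)) + r/r) = 3 + (-1/18/6 + 1) = 3 + ((⅙)*(-1/18) + 1) = 3 + (-1/108 + 1) = 3 + 107/108 = 431/108)
(571 + (-210 - n))/(-1012 + N(33)) = (571 + (-210 - 1*(-1882)))/(-1012 + 431/108) = (571 + (-210 + 1882))/(-108865/108) = (571 + 1672)*(-108/108865) = 2243*(-108/108865) = -242244/108865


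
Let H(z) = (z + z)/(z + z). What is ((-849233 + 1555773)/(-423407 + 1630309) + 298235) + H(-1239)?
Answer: 179971165706/603451 ≈ 2.9824e+5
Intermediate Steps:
H(z) = 1 (H(z) = (2*z)/((2*z)) = (2*z)*(1/(2*z)) = 1)
((-849233 + 1555773)/(-423407 + 1630309) + 298235) + H(-1239) = ((-849233 + 1555773)/(-423407 + 1630309) + 298235) + 1 = (706540/1206902 + 298235) + 1 = (706540*(1/1206902) + 298235) + 1 = (353270/603451 + 298235) + 1 = 179970562255/603451 + 1 = 179971165706/603451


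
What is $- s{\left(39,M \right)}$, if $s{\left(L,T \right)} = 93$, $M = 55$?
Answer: $-93$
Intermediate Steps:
$- s{\left(39,M \right)} = \left(-1\right) 93 = -93$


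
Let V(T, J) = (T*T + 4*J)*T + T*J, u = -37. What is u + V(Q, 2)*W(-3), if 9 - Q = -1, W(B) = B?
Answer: -3337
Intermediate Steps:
Q = 10 (Q = 9 - 1*(-1) = 9 + 1 = 10)
V(T, J) = J*T + T*(T**2 + 4*J) (V(T, J) = (T**2 + 4*J)*T + J*T = T*(T**2 + 4*J) + J*T = J*T + T*(T**2 + 4*J))
u + V(Q, 2)*W(-3) = -37 + (10*(10**2 + 5*2))*(-3) = -37 + (10*(100 + 10))*(-3) = -37 + (10*110)*(-3) = -37 + 1100*(-3) = -37 - 3300 = -3337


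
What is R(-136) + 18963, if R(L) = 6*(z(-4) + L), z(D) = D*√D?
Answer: 18147 - 48*I ≈ 18147.0 - 48.0*I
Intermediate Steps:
z(D) = D^(3/2)
R(L) = -48*I + 6*L (R(L) = 6*((-4)^(3/2) + L) = 6*(-8*I + L) = 6*(L - 8*I) = -48*I + 6*L)
R(-136) + 18963 = (-48*I + 6*(-136)) + 18963 = (-48*I - 816) + 18963 = (-816 - 48*I) + 18963 = 18147 - 48*I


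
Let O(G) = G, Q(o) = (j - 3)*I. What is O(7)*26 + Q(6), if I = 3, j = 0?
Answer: 173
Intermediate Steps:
Q(o) = -9 (Q(o) = (0 - 3)*3 = -3*3 = -9)
O(7)*26 + Q(6) = 7*26 - 9 = 182 - 9 = 173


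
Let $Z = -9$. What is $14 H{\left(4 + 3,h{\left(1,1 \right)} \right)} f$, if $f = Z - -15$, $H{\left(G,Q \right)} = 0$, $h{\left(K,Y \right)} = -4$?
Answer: $0$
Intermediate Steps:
$f = 6$ ($f = -9 - -15 = -9 + 15 = 6$)
$14 H{\left(4 + 3,h{\left(1,1 \right)} \right)} f = 14 \cdot 0 \cdot 6 = 0 \cdot 6 = 0$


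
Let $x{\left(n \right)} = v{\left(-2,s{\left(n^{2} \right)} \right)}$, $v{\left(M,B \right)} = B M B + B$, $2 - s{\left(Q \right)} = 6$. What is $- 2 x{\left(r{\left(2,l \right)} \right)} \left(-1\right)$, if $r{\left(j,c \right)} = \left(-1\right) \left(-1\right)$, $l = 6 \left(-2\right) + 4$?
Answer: $-72$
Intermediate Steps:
$s{\left(Q \right)} = -4$ ($s{\left(Q \right)} = 2 - 6 = -4$)
$l = -8$ ($l = -12 + 4 = -8$)
$v{\left(M,B \right)} = B + M B^{2}$ ($v{\left(M,B \right)} = M B^{2} + B = B + M B^{2}$)
$r{\left(j,c \right)} = 1$
$x{\left(n \right)} = -36$ ($x{\left(n \right)} = - 4 \left(1 - -8\right) = - 4 \left(1 + 8\right) = \left(-4\right) 9 = -36$)
$- 2 x{\left(r{\left(2,l \right)} \right)} \left(-1\right) = \left(-2\right) \left(-36\right) \left(-1\right) = 72 \left(-1\right) = -72$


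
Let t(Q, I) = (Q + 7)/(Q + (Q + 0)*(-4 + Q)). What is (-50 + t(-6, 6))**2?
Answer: 7284601/2916 ≈ 2498.1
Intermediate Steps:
t(Q, I) = (7 + Q)/(Q + Q*(-4 + Q))
(-50 + t(-6, 6))**2 = (-50 + (7 - 6)/((-6)*(-3 - 6)))**2 = (-50 - 1/6*1/(-9))**2 = (-50 - 1/6*(-1/9)*1)**2 = (-50 + 1/54)**2 = (-2699/54)**2 = 7284601/2916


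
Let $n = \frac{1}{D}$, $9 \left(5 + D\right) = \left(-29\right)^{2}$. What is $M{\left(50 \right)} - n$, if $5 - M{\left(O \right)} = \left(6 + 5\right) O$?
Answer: $- \frac{433829}{796} \approx -545.01$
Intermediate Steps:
$D = \frac{796}{9}$ ($D = -5 + \frac{\left(-29\right)^{2}}{9} = -5 + \frac{1}{9} \cdot 841 = -5 + \frac{841}{9} = \frac{796}{9} \approx 88.444$)
$M{\left(O \right)} = 5 - 11 O$ ($M{\left(O \right)} = 5 - \left(6 + 5\right) O = 5 - 11 O$)
$n = \frac{9}{796}$ ($n = \frac{1}{\frac{796}{9}} = \frac{9}{796} \approx 0.011307$)
$M{\left(50 \right)} - n = \left(5 - 550\right) - \frac{9}{796} = -545 - \frac{9}{796} = - \frac{433829}{796}$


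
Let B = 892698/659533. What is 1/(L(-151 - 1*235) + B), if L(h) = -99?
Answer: -659533/64401069 ≈ -0.010241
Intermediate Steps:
B = 892698/659533 (B = 892698*(1/659533) = 892698/659533 ≈ 1.3535)
1/(L(-151 - 1*235) + B) = 1/(-99 + 892698/659533) = 1/(-64401069/659533) = -659533/64401069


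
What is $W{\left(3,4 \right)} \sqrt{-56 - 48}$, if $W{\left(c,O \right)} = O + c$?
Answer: $14 i \sqrt{26} \approx 71.386 i$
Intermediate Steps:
$W{\left(3,4 \right)} \sqrt{-56 - 48} = \left(4 + 3\right) \sqrt{-56 - 48} = 7 \sqrt{-104} = 7 \cdot 2 i \sqrt{26} = 14 i \sqrt{26}$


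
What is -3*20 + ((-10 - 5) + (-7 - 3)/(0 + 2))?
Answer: -80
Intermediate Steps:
-3*20 + ((-10 - 5) + (-7 - 3)/(0 + 2)) = -60 + (-15 - 10/2) = -60 + (-15 - 10*1/2) = -60 + (-15 - 5) = -60 - 20 = -80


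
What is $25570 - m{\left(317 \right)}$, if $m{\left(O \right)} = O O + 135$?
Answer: $-75054$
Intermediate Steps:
$m{\left(O \right)} = 135 + O^{2}$ ($m{\left(O \right)} = O^{2} + 135 = 135 + O^{2}$)
$25570 - m{\left(317 \right)} = 25570 - \left(135 + 317^{2}\right) = 25570 - \left(135 + 100489\right) = 25570 - 100624 = -75054$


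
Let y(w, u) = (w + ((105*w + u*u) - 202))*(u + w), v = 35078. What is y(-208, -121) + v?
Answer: 2538439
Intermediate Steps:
y(w, u) = (u + w)*(-202 + u² + 106*w) (y(w, u) = (w + ((105*w + u²) - 202))*(u + w) = (w + ((u² + 105*w) - 202))*(u + w) = (w + (-202 + u² + 105*w))*(u + w) = (-202 + u² + 106*w)*(u + w) = (u + w)*(-202 + u² + 106*w))
y(-208, -121) + v = ((-121)³ - 202*(-121) - 202*(-208) + 106*(-208)² - 208*(-121)² + 106*(-121)*(-208)) + 35078 = (-1771561 + 24442 + 42016 + 106*43264 - 208*14641 + 2667808) + 35078 = (-1771561 + 24442 + 42016 + 4585984 - 3045328 + 2667808) + 35078 = 2503361 + 35078 = 2538439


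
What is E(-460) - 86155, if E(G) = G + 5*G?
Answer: -88915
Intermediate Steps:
E(G) = 6*G
E(-460) - 86155 = 6*(-460) - 86155 = -2760 - 86155 = -88915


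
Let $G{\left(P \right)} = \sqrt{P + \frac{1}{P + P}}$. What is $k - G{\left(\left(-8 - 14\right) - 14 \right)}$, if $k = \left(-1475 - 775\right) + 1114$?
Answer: $-1136 - \frac{i \sqrt{5186}}{12} \approx -1136.0 - 6.0012 i$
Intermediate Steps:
$G{\left(P \right)} = \sqrt{P + \frac{1}{2 P}}$
$k = -1136$ ($k = -2250 + 1114 = -1136$)
$k - G{\left(\left(-8 - 14\right) - 14 \right)} = -1136 - \frac{\sqrt{\frac{2}{\left(-8 - 14\right) - 14} + 4 \left(\left(-8 - 14\right) - 14\right)}}{2} = -1136 - \frac{\sqrt{\frac{2}{-22 - 14} + 4 \left(-22 - 14\right)}}{2} = -1136 - \frac{\sqrt{\frac{2}{-36} + 4 \left(-36\right)}}{2} = -1136 - \frac{\sqrt{2 \left(- \frac{1}{36}\right) - 144}}{2} = -1136 - \frac{\sqrt{- \frac{1}{18} - 144}}{2} = -1136 - \frac{\sqrt{- \frac{2593}{18}}}{2} = -1136 - \frac{\frac{1}{6} i \sqrt{5186}}{2} = -1136 - \frac{i \sqrt{5186}}{12}$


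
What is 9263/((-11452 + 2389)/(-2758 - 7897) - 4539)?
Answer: -98697265/48353982 ≈ -2.0411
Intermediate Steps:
9263/((-11452 + 2389)/(-2758 - 7897) - 4539) = 9263/(-9063/(-10655) - 4539) = 9263/(-9063*(-1/10655) - 4539) = 9263/(9063/10655 - 4539) = 9263/(-48353982/10655) = 9263*(-10655/48353982) = -98697265/48353982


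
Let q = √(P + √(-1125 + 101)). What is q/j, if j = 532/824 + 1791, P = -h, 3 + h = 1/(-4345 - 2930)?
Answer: 206*√(6351366 + 67744800*I)/537009945 ≈ 0.0023396 + 0.0021305*I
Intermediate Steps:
h = -21826/7275 (h = -3 + 1/(-4345 - 2930) = -3 + 1/(-7275) = -3 - 1/7275 = -21826/7275 ≈ -3.0001)
P = 21826/7275 (P = -1*(-21826/7275) = 21826/7275 ≈ 3.0001)
q = √(21826/7275 + 32*I) (q = √(21826/7275 + √(-1125 + 101)) = √(21826/7275 + √(-1024)) = √(21826/7275 + 32*I) ≈ 4.1917 + 3.8171*I)
j = 369079/206 (j = 532*(1/824) + 1791 = 133/206 + 1791 = 369079/206 ≈ 1791.6)
q/j = (√(6351366 + 67744800*I)/1455)/(369079/206) = (√(6351366 + 67744800*I)/1455)*(206/369079) = 206*√(6351366 + 67744800*I)/537009945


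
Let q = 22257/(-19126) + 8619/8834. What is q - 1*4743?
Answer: -200351176689/42239771 ≈ -4743.2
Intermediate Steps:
q = -7942836/42239771 (q = 22257*(-1/19126) + 8619*(1/8834) = -22257/19126 + 8619/8834 = -7942836/42239771 ≈ -0.18804)
q - 1*4743 = -7942836/42239771 - 1*4743 = -7942836/42239771 - 4743 = -200351176689/42239771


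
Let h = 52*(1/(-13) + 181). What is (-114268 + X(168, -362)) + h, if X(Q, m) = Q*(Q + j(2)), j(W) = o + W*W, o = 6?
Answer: -74956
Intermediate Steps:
h = 9408 (h = 52*(-1/13 + 181) = 52*(2352/13) = 9408)
j(W) = 6 + W**2 (j(W) = 6 + W*W = 6 + W**2)
X(Q, m) = Q*(10 + Q) (X(Q, m) = Q*(Q + (6 + 2**2)) = Q*(Q + (6 + 4)) = Q*(Q + 10) = Q*(10 + Q))
(-114268 + X(168, -362)) + h = (-114268 + 168*(10 + 168)) + 9408 = (-114268 + 168*178) + 9408 = (-114268 + 29904) + 9408 = -84364 + 9408 = -74956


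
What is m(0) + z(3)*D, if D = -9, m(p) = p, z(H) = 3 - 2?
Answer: -9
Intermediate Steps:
z(H) = 1
m(0) + z(3)*D = 0 + 1*(-9) = 0 - 9 = -9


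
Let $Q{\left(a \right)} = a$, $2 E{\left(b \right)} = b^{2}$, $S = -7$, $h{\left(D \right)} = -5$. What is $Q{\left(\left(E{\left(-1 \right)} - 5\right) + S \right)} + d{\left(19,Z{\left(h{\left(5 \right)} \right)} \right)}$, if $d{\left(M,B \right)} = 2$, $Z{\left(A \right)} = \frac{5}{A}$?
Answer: $- \frac{19}{2} \approx -9.5$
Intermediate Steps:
$E{\left(b \right)} = \frac{b^{2}}{2}$
$Q{\left(\left(E{\left(-1 \right)} - 5\right) + S \right)} + d{\left(19,Z{\left(h{\left(5 \right)} \right)} \right)} = \left(\left(\frac{\left(-1\right)^{2}}{2} - 5\right) - 7\right) + 2 = \left(\left(\frac{1}{2} \cdot 1 - 5\right) - 7\right) + 2 = \left(\left(\frac{1}{2} - 5\right) - 7\right) + 2 = \left(- \frac{9}{2} - 7\right) + 2 = - \frac{23}{2} + 2 = - \frac{19}{2}$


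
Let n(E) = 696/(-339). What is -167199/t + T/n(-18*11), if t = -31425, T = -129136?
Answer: 19108498107/303775 ≈ 62903.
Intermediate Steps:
n(E) = -232/113 (n(E) = 696*(-1/339) = -232/113)
-167199/t + T/n(-18*11) = -167199/(-31425) - 129136/(-232/113) = -167199*(-1/31425) - 129136*(-113/232) = 55733/10475 + 1824046/29 = 19108498107/303775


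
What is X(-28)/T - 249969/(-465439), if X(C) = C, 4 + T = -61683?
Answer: 15432869995/28711535593 ≈ 0.53751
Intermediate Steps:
T = -61687 (T = -4 - 61683 = -61687)
X(-28)/T - 249969/(-465439) = -28/(-61687) - 249969/(-465439) = -28*(-1/61687) - 249969*(-1/465439) = 28/61687 + 249969/465439 = 15432869995/28711535593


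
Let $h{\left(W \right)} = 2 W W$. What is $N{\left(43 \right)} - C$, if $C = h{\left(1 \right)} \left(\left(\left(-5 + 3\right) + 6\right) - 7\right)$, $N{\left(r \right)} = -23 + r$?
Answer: $26$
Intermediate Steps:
$h{\left(W \right)} = 2 W^{2}$
$C = -6$ ($C = 2 \cdot 1^{2} \left(\left(\left(-5 + 3\right) + 6\right) - 7\right) = 2 \cdot 1 \left(\left(-2 + 6\right) - 7\right) = 2 \left(4 - 7\right) = 2 \left(-3\right) = -6$)
$N{\left(43 \right)} - C = \left(-23 + 43\right) - -6 = 20 + 6 = 26$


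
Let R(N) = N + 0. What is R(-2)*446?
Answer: -892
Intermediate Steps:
R(N) = N
R(-2)*446 = -2*446 = -892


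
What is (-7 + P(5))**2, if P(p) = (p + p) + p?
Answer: 64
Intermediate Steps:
P(p) = 3*p (P(p) = 2*p + p = 3*p)
(-7 + P(5))**2 = (-7 + 3*5)**2 = (-7 + 15)**2 = 8**2 = 64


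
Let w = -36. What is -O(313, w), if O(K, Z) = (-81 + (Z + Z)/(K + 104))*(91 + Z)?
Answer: 620565/139 ≈ 4464.5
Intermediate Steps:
O(K, Z) = (-81 + 2*Z/(104 + K))*(91 + Z) (O(K, Z) = (-81 + (2*Z)/(104 + K))*(91 + Z) = (-81 + 2*Z/(104 + K))*(91 + Z))
-O(313, w) = -(-766584 - 8242*(-36) - 7371*313 + 2*(-36)² - 81*313*(-36))/(104 + 313) = -(-766584 + 296712 - 2307123 + 2*1296 + 912708)/417 = -(-766584 + 296712 - 2307123 + 2592 + 912708)/417 = -(-1861695)/417 = -1*(-620565/139) = 620565/139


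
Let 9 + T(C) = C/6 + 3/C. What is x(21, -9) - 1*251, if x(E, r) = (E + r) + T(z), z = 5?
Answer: -7397/30 ≈ -246.57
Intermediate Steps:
T(C) = -9 + 3/C + C/6 (T(C) = -9 + (C/6 + 3/C) = -9 + (3/C + C/6) = -9 + 3/C + C/6)
x(E, r) = -227/30 + E + r (x(E, r) = (E + r) + (-9 + 3/5 + (⅙)*5) = (E + r) + (-9 + 3*(⅕) + ⅚) = (E + r) + (-9 + ⅗ + ⅚) = (E + r) - 227/30 = -227/30 + E + r)
x(21, -9) - 1*251 = (-227/30 + 21 - 9) - 1*251 = 133/30 - 251 = -7397/30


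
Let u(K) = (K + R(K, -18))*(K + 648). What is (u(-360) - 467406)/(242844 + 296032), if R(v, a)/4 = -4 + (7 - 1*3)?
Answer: -285543/269438 ≈ -1.0598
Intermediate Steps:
R(v, a) = 0 (R(v, a) = 4*(-4 + (7 - 1*3)) = 4*(-4 + (7 - 3)) = 4*(-4 + 4) = 4*0 = 0)
u(K) = K*(648 + K) (u(K) = (K + 0)*(K + 648) = K*(648 + K))
(u(-360) - 467406)/(242844 + 296032) = (-360*(648 - 360) - 467406)/(242844 + 296032) = (-360*288 - 467406)/538876 = (-103680 - 467406)*(1/538876) = -571086*1/538876 = -285543/269438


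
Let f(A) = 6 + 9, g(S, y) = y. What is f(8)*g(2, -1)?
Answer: -15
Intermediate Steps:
f(A) = 15
f(8)*g(2, -1) = 15*(-1) = -15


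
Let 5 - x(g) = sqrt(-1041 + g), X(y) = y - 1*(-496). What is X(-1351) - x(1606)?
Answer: -860 + sqrt(565) ≈ -836.23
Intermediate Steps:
X(y) = 496 + y (X(y) = y + 496 = 496 + y)
x(g) = 5 - sqrt(-1041 + g)
X(-1351) - x(1606) = (496 - 1351) - (5 - sqrt(-1041 + 1606)) = -855 - (5 - sqrt(565)) = -855 + (-5 + sqrt(565)) = -860 + sqrt(565)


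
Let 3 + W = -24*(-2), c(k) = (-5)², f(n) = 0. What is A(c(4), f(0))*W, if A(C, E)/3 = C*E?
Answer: 0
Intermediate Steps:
c(k) = 25
A(C, E) = 3*C*E (A(C, E) = 3*(C*E) = 3*C*E)
W = 45 (W = -3 - 24*(-2) = -3 + 48 = 45)
A(c(4), f(0))*W = (3*25*0)*45 = 0*45 = 0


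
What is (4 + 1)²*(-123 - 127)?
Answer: -6250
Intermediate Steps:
(4 + 1)²*(-123 - 127) = 5²*(-250) = 25*(-250) = -6250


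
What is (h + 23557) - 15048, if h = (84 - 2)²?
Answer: 15233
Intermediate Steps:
h = 6724 (h = 82² = 6724)
(h + 23557) - 15048 = (6724 + 23557) - 15048 = 30281 - 15048 = 15233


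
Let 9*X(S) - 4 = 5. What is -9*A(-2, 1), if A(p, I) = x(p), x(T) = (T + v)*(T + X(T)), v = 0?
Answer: -18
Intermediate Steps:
X(S) = 1 (X(S) = 4/9 + (⅑)*5 = 4/9 + 5/9 = 1)
x(T) = T*(1 + T) (x(T) = (T + 0)*(T + 1) = T*(1 + T))
A(p, I) = p*(1 + p)
-9*A(-2, 1) = -(-18)*(1 - 2) = -(-18)*(-1) = -9*2 = -18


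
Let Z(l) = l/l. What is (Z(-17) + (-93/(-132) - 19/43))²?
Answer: 5707321/3579664 ≈ 1.5944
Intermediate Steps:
Z(l) = 1
(Z(-17) + (-93/(-132) - 19/43))² = (1 + (-93/(-132) - 19/43))² = (1 + (-93*(-1/132) - 19*1/43))² = (1 + (31/44 - 19/43))² = (1 + 497/1892)² = (2389/1892)² = 5707321/3579664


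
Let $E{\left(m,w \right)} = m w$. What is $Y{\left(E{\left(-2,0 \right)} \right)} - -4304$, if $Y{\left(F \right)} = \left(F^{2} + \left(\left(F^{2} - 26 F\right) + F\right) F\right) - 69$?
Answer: $4235$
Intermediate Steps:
$Y{\left(F \right)} = -69 + F^{2} + F \left(F^{2} - 25 F\right)$ ($Y{\left(F \right)} = \left(F^{2} + \left(F^{2} - 25 F\right) F\right) - 69 = \left(F^{2} + F \left(F^{2} - 25 F\right)\right) - 69 = -69 + F^{2} + F \left(F^{2} - 25 F\right)$)
$Y{\left(E{\left(-2,0 \right)} \right)} - -4304 = \left(-69 + \left(\left(-2\right) 0\right)^{3} - 24 \left(\left(-2\right) 0\right)^{2}\right) - -4304 = \left(-69 + 0^{3} - 24 \cdot 0^{2}\right) + 4304 = \left(-69 + 0 - 0\right) + 4304 = \left(-69 + 0 + 0\right) + 4304 = -69 + 4304 = 4235$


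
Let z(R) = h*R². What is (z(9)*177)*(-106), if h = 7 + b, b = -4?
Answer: -4559166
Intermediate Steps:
h = 3 (h = 7 - 4 = 3)
z(R) = 3*R²
(z(9)*177)*(-106) = ((3*9²)*177)*(-106) = ((3*81)*177)*(-106) = (243*177)*(-106) = 43011*(-106) = -4559166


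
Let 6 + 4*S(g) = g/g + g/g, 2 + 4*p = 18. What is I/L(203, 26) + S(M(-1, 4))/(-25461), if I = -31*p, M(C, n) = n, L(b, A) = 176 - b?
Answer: 116933/25461 ≈ 4.5926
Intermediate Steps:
p = 4 (p = -½ + (¼)*18 = -½ + 9/2 = 4)
I = -124 (I = -31*4 = -124)
S(g) = -1 (S(g) = -3/2 + (g/g + g/g)/4 = -3/2 + (1 + 1)/4 = -3/2 + (¼)*2 = -3/2 + ½ = -1)
I/L(203, 26) + S(M(-1, 4))/(-25461) = -124/(176 - 1*203) - 1/(-25461) = -124/(176 - 203) - 1*(-1/25461) = -124/(-27) + 1/25461 = -124*(-1/27) + 1/25461 = 124/27 + 1/25461 = 116933/25461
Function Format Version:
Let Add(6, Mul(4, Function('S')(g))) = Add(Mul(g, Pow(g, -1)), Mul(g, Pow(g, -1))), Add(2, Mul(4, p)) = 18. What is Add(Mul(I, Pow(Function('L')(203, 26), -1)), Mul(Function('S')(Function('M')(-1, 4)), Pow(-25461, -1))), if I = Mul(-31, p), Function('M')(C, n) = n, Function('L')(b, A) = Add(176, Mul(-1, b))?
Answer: Rational(116933, 25461) ≈ 4.5926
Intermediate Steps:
p = 4 (p = Add(Rational(-1, 2), Mul(Rational(1, 4), 18)) = Add(Rational(-1, 2), Rational(9, 2)) = 4)
I = -124 (I = Mul(-31, 4) = -124)
Function('S')(g) = -1 (Function('S')(g) = Add(Rational(-3, 2), Mul(Rational(1, 4), Add(Mul(g, Pow(g, -1)), Mul(g, Pow(g, -1))))) = Add(Rational(-3, 2), Mul(Rational(1, 4), Add(1, 1))) = Add(Rational(-3, 2), Mul(Rational(1, 4), 2)) = Add(Rational(-3, 2), Rational(1, 2)) = -1)
Add(Mul(I, Pow(Function('L')(203, 26), -1)), Mul(Function('S')(Function('M')(-1, 4)), Pow(-25461, -1))) = Add(Mul(-124, Pow(Add(176, Mul(-1, 203)), -1)), Mul(-1, Pow(-25461, -1))) = Add(Mul(-124, Pow(Add(176, -203), -1)), Mul(-1, Rational(-1, 25461))) = Add(Mul(-124, Pow(-27, -1)), Rational(1, 25461)) = Add(Mul(-124, Rational(-1, 27)), Rational(1, 25461)) = Add(Rational(124, 27), Rational(1, 25461)) = Rational(116933, 25461)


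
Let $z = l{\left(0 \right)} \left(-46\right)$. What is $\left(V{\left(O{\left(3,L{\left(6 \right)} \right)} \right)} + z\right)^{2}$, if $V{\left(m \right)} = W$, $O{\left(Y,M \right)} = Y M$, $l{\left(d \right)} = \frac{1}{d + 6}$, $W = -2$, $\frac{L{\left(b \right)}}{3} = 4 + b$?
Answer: $\frac{841}{9} \approx 93.444$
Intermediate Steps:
$L{\left(b \right)} = 12 + 3 b$ ($L{\left(b \right)} = 3 \left(4 + b\right) = 12 + 3 b$)
$l{\left(d \right)} = \frac{1}{6 + d}$
$O{\left(Y,M \right)} = M Y$
$V{\left(m \right)} = -2$
$z = - \frac{23}{3}$ ($z = \frac{1}{6 + 0} \left(-46\right) = \frac{1}{6} \left(-46\right) = - \frac{23}{3} \approx -7.6667$)
$\left(V{\left(O{\left(3,L{\left(6 \right)} \right)} \right)} + z\right)^{2} = \left(-2 - \frac{23}{3}\right)^{2} = \left(- \frac{29}{3}\right)^{2} = \frac{841}{9}$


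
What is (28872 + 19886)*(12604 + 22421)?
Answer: 1707748950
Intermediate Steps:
(28872 + 19886)*(12604 + 22421) = 48758*35025 = 1707748950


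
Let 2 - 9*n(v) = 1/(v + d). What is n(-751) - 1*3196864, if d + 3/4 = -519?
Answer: -16249658582/5083 ≈ -3.1969e+6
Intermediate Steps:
d = -2079/4 (d = -¾ - 519 = -2079/4 ≈ -519.75)
n(v) = 2/9 - 1/(9*(-2079/4 + v)) (n(v) = 2/9 - 1/(9*(v - 2079/4)) = 2/9 - 1/(9*(-2079/4 + v)))
n(-751) - 1*3196864 = 2*(-2081 + 4*(-751))/(9*(-2079 + 4*(-751))) - 1*3196864 = 2*(-2081 - 3004)/(9*(-2079 - 3004)) - 3196864 = (2/9)*(-5085)/(-5083) - 3196864 = (2/9)*(-1/5083)*(-5085) - 3196864 = 1130/5083 - 3196864 = -16249658582/5083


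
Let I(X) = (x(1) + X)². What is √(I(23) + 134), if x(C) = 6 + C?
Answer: √1034 ≈ 32.156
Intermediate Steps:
I(X) = (7 + X)² (I(X) = ((6 + 1) + X)² = (7 + X)²)
√(I(23) + 134) = √((7 + 23)² + 134) = √(30² + 134) = √(900 + 134) = √1034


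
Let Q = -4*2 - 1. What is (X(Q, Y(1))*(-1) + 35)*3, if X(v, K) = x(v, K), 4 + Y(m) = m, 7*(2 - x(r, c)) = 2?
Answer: 699/7 ≈ 99.857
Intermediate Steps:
x(r, c) = 12/7 (x(r, c) = 2 - ⅐*2 = 2 - 2/7 = 12/7)
Q = -9 (Q = -8 - 1 = -9)
Y(m) = -4 + m
X(v, K) = 12/7
(X(Q, Y(1))*(-1) + 35)*3 = ((12/7)*(-1) + 35)*3 = (-12/7 + 35)*3 = (233/7)*3 = 699/7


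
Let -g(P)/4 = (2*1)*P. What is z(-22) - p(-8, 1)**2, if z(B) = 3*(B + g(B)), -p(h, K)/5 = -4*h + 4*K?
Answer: -31938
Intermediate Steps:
p(h, K) = -20*K + 20*h (p(h, K) = -5*(-4*h + 4*K) = -20*K + 20*h)
g(P) = -8*P (g(P) = -4*2*1*P = -8*P)
z(B) = -21*B (z(B) = 3*(B - 8*B) = 3*(-7*B) = -21*B)
z(-22) - p(-8, 1)**2 = -21*(-22) - (-20*1 + 20*(-8))**2 = 462 - (-20 - 160)**2 = 462 - 1*(-180)**2 = 462 - 1*32400 = 462 - 32400 = -31938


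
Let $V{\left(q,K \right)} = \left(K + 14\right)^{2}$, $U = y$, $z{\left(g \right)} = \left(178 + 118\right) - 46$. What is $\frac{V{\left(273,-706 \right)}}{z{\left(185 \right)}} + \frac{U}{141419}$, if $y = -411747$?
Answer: $\frac{33808765633}{17677375} \approx 1912.5$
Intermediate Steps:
$z{\left(g \right)} = 250$ ($z{\left(g \right)} = 296 - 46 = 250$)
$U = -411747$
$V{\left(q,K \right)} = \left(14 + K\right)^{2}$
$\frac{V{\left(273,-706 \right)}}{z{\left(185 \right)}} + \frac{U}{141419} = \frac{\left(14 - 706\right)^{2}}{250} - \frac{411747}{141419} = \left(-692\right)^{2} \cdot \frac{1}{250} - \frac{411747}{141419} = 478864 \cdot \frac{1}{250} - \frac{411747}{141419} = \frac{239432}{125} - \frac{411747}{141419} = \frac{33808765633}{17677375}$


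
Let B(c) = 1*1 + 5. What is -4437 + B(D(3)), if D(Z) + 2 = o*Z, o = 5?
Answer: -4431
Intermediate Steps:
D(Z) = -2 + 5*Z
B(c) = 6 (B(c) = 1 + 5 = 6)
-4437 + B(D(3)) = -4437 + 6 = -4431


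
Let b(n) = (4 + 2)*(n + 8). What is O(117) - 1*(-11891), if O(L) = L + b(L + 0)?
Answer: 12758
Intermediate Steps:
b(n) = 48 + 6*n (b(n) = 6*(8 + n) = 48 + 6*n)
O(L) = 48 + 7*L (O(L) = L + (48 + 6*(L + 0)) = L + (48 + 6*L) = 48 + 7*L)
O(117) - 1*(-11891) = (48 + 7*117) - 1*(-11891) = (48 + 819) + 11891 = 867 + 11891 = 12758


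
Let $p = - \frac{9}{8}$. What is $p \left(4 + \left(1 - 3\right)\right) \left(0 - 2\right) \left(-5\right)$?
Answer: $- \frac{45}{2} \approx -22.5$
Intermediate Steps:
$p = - \frac{9}{8}$ ($p = \left(-9\right) \frac{1}{8} = - \frac{9}{8} \approx -1.125$)
$p \left(4 + \left(1 - 3\right)\right) \left(0 - 2\right) \left(-5\right) = - \frac{9 \left(4 + \left(1 - 3\right)\right) \left(0 - 2\right)}{8} \left(-5\right) = - \frac{9 \left(4 + \left(1 - 3\right)\right) \left(-2\right)}{8} \left(-5\right) = - \frac{9 \left(4 - 2\right) \left(-2\right)}{8} \left(-5\right) = - \frac{9 \cdot 2 \left(-2\right)}{8} \left(-5\right) = \left(- \frac{9}{8}\right) \left(-4\right) \left(-5\right) = \frac{9}{2} \left(-5\right) = - \frac{45}{2}$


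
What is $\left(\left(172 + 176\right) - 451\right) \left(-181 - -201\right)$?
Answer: $-2060$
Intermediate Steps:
$\left(\left(172 + 176\right) - 451\right) \left(-181 - -201\right) = \left(348 - 451\right) \left(-181 + 201\right) = \left(-103\right) 20 = -2060$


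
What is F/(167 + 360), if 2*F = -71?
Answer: -71/1054 ≈ -0.067362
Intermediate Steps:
F = -71/2 (F = (½)*(-71) = -71/2 ≈ -35.500)
F/(167 + 360) = -71/(2*(167 + 360)) = -71/2/527 = -71/2*1/527 = -71/1054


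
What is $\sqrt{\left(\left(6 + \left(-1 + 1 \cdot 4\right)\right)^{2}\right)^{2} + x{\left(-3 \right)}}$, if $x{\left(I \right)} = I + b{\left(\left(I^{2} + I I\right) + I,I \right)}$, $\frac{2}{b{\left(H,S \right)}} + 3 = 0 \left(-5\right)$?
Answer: $\frac{2 \sqrt{14754}}{3} \approx 80.977$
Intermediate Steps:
$b{\left(H,S \right)} = - \frac{2}{3}$ ($b{\left(H,S \right)} = \frac{2}{-3 + 0 \left(-5\right)} = \frac{2}{-3 + 0} = \frac{2}{-3} = 2 \left(- \frac{1}{3}\right) = - \frac{2}{3}$)
$x{\left(I \right)} = - \frac{2}{3} + I$ ($x{\left(I \right)} = I - \frac{2}{3} = - \frac{2}{3} + I$)
$\sqrt{\left(\left(6 + \left(-1 + 1 \cdot 4\right)\right)^{2}\right)^{2} + x{\left(-3 \right)}} = \sqrt{\left(\left(6 + \left(-1 + 1 \cdot 4\right)\right)^{2}\right)^{2} - \frac{11}{3}} = \sqrt{\left(\left(6 + \left(-1 + 4\right)\right)^{2}\right)^{2} - \frac{11}{3}} = \sqrt{\left(\left(6 + 3\right)^{2}\right)^{2} - \frac{11}{3}} = \sqrt{\left(9^{2}\right)^{2} - \frac{11}{3}} = \sqrt{81^{2} - \frac{11}{3}} = \sqrt{6561 - \frac{11}{3}} = \sqrt{\frac{19672}{3}} = \frac{2 \sqrt{14754}}{3}$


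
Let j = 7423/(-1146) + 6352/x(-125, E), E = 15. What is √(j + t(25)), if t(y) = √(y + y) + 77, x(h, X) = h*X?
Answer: √(55105881006 + 4104112500*√2)/28650 ≈ 8.6143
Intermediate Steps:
x(h, X) = X*h
t(y) = 77 + √2*√y (t(y) = √(2*y) + 77 = √2*√y + 77 = 77 + √2*√y)
j = -7065839/716250 (j = 7423/(-1146) + 6352/((15*(-125))) = 7423*(-1/1146) + 6352/(-1875) = -7423/1146 + 6352*(-1/1875) = -7423/1146 - 6352/1875 = -7065839/716250 ≈ -9.8651)
√(j + t(25)) = √(-7065839/716250 + (77 + √2*√25)) = √(-7065839/716250 + (77 + √2*5)) = √(-7065839/716250 + (77 + 5*√2)) = √(48085411/716250 + 5*√2)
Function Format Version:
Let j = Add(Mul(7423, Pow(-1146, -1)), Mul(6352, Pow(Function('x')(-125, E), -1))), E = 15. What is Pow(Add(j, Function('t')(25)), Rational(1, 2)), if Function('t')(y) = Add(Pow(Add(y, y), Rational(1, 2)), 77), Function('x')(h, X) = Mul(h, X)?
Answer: Mul(Rational(1, 28650), Pow(Add(55105881006, Mul(4104112500, Pow(2, Rational(1, 2)))), Rational(1, 2))) ≈ 8.6143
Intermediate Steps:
Function('x')(h, X) = Mul(X, h)
Function('t')(y) = Add(77, Mul(Pow(2, Rational(1, 2)), Pow(y, Rational(1, 2)))) (Function('t')(y) = Add(Pow(Mul(2, y), Rational(1, 2)), 77) = Add(Mul(Pow(2, Rational(1, 2)), Pow(y, Rational(1, 2))), 77) = Add(77, Mul(Pow(2, Rational(1, 2)), Pow(y, Rational(1, 2)))))
j = Rational(-7065839, 716250) (j = Add(Mul(7423, Pow(-1146, -1)), Mul(6352, Pow(Mul(15, -125), -1))) = Add(Mul(7423, Rational(-1, 1146)), Mul(6352, Pow(-1875, -1))) = Add(Rational(-7423, 1146), Mul(6352, Rational(-1, 1875))) = Add(Rational(-7423, 1146), Rational(-6352, 1875)) = Rational(-7065839, 716250) ≈ -9.8651)
Pow(Add(j, Function('t')(25)), Rational(1, 2)) = Pow(Add(Rational(-7065839, 716250), Add(77, Mul(Pow(2, Rational(1, 2)), Pow(25, Rational(1, 2))))), Rational(1, 2)) = Pow(Add(Rational(-7065839, 716250), Add(77, Mul(Pow(2, Rational(1, 2)), 5))), Rational(1, 2)) = Pow(Add(Rational(-7065839, 716250), Add(77, Mul(5, Pow(2, Rational(1, 2))))), Rational(1, 2)) = Pow(Add(Rational(48085411, 716250), Mul(5, Pow(2, Rational(1, 2)))), Rational(1, 2))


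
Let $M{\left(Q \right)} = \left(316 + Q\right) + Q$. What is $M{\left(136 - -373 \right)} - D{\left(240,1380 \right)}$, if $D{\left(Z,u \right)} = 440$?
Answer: $894$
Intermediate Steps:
$M{\left(Q \right)} = 316 + 2 Q$
$M{\left(136 - -373 \right)} - D{\left(240,1380 \right)} = \left(316 + 2 \left(136 - -373\right)\right) - 440 = \left(316 + 2 \left(136 + 373\right)\right) - 440 = \left(316 + 2 \cdot 509\right) - 440 = \left(316 + 1018\right) - 440 = 1334 - 440 = 894$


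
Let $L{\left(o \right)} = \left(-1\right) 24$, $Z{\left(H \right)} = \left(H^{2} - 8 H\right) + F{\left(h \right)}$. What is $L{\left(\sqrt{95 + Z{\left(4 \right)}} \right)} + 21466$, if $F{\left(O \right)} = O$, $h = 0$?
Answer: $21442$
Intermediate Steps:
$Z{\left(H \right)} = H^{2} - 8 H$ ($Z{\left(H \right)} = \left(H^{2} - 8 H\right) + 0 = H^{2} - 8 H$)
$L{\left(o \right)} = -24$
$L{\left(\sqrt{95 + Z{\left(4 \right)}} \right)} + 21466 = -24 + 21466 = 21442$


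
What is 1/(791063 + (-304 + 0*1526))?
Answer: 1/790759 ≈ 1.2646e-6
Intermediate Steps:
1/(791063 + (-304 + 0*1526)) = 1/(791063 + (-304 + 0)) = 1/(791063 - 304) = 1/790759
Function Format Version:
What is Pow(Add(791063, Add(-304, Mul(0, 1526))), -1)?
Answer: Rational(1, 790759) ≈ 1.2646e-6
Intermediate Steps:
Pow(Add(791063, Add(-304, Mul(0, 1526))), -1) = Pow(Add(791063, Add(-304, 0)), -1) = Pow(Add(791063, -304), -1) = Pow(790759, -1) = Rational(1, 790759)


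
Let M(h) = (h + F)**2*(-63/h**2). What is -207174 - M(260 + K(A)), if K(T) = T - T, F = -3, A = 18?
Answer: -14000801313/67600 ≈ -2.0711e+5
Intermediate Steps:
K(T) = 0
M(h) = -63*(-3 + h)**2/h**2 (M(h) = (h - 3)**2*(-63/h**2) = (-3 + h)**2*(-63/h**2) = -63*(-3 + h)**2/h**2)
-207174 - M(260 + K(A)) = -207174 - (-63)*(-3 + (260 + 0))**2/(260 + 0)**2 = -207174 - (-63)*(-3 + 260)**2/260**2 = -207174 - (-63)*257**2/67600 = -207174 - (-63)*66049/67600 = -207174 - 1*(-4161087/67600) = -207174 + 4161087/67600 = -14000801313/67600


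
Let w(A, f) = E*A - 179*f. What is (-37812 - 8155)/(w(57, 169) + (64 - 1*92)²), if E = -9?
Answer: 45967/29980 ≈ 1.5333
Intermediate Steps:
w(A, f) = -179*f - 9*A (w(A, f) = -9*A - 179*f = -179*f - 9*A)
(-37812 - 8155)/(w(57, 169) + (64 - 1*92)²) = (-37812 - 8155)/((-179*169 - 9*57) + (64 - 1*92)²) = -45967/((-30251 - 513) + (64 - 92)²) = -45967/(-30764 + (-28)²) = -45967/(-30764 + 784) = -45967/(-29980) = -45967*(-1/29980) = 45967/29980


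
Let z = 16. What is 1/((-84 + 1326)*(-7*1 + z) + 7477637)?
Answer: 1/7488815 ≈ 1.3353e-7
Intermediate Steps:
1/((-84 + 1326)*(-7*1 + z) + 7477637) = 1/((-84 + 1326)*(-7*1 + 16) + 7477637) = 1/(1242*(-7 + 16) + 7477637) = 1/(1242*9 + 7477637) = 1/(11178 + 7477637) = 1/7488815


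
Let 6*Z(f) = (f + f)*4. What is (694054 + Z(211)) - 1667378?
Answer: -2919128/3 ≈ -9.7304e+5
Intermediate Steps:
Z(f) = 4*f/3 (Z(f) = ((f + f)*4)/6 = ((2*f)*4)/6 = (8*f)/6 = 4*f/3)
(694054 + Z(211)) - 1667378 = (694054 + (4/3)*211) - 1667378 = (694054 + 844/3) - 1667378 = 2083006/3 - 1667378 = -2919128/3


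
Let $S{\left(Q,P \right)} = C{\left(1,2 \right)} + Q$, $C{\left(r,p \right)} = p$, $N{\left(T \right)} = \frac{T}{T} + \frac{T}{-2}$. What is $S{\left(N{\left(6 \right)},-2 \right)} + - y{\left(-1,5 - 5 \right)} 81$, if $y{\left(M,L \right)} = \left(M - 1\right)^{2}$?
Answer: $-324$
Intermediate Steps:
$N{\left(T \right)} = 1 - \frac{T}{2}$ ($N{\left(T \right)} = 1 + T \left(- \frac{1}{2}\right) = 1 - \frac{T}{2}$)
$y{\left(M,L \right)} = \left(-1 + M\right)^{2}$
$S{\left(Q,P \right)} = 2 + Q$
$S{\left(N{\left(6 \right)},-2 \right)} + - y{\left(-1,5 - 5 \right)} 81 = \left(2 + \left(1 - 3\right)\right) + - \left(-1 - 1\right)^{2} \cdot 81 = \left(2 + \left(1 - 3\right)\right) + - \left(-2\right)^{2} \cdot 81 = \left(2 - 2\right) + \left(-1\right) 4 \cdot 81 = 0 - 324 = -324$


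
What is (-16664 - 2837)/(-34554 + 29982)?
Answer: 19501/4572 ≈ 4.2653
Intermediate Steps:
(-16664 - 2837)/(-34554 + 29982) = -19501/(-4572) = -19501*(-1/4572) = 19501/4572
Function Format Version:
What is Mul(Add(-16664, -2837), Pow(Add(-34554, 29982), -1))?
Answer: Rational(19501, 4572) ≈ 4.2653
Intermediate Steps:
Mul(Add(-16664, -2837), Pow(Add(-34554, 29982), -1)) = Mul(-19501, Pow(-4572, -1)) = Mul(-19501, Rational(-1, 4572)) = Rational(19501, 4572)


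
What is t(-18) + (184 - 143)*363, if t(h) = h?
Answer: 14865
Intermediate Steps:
t(-18) + (184 - 143)*363 = -18 + (184 - 143)*363 = -18 + 41*363 = -18 + 14883 = 14865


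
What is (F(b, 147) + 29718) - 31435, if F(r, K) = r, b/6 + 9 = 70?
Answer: -1351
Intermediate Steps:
b = 366 (b = -54 + 6*70 = -54 + 420 = 366)
(F(b, 147) + 29718) - 31435 = (366 + 29718) - 31435 = 30084 - 31435 = -1351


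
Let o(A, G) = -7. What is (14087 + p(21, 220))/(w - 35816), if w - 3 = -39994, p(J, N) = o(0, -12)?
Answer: -14080/75807 ≈ -0.18573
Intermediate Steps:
p(J, N) = -7
w = -39991 (w = 3 - 39994 = -39991)
(14087 + p(21, 220))/(w - 35816) = (14087 - 7)/(-39991 - 35816) = 14080/(-75807) = 14080*(-1/75807) = -14080/75807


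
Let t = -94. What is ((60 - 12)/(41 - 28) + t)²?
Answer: 1378276/169 ≈ 8155.5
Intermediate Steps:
((60 - 12)/(41 - 28) + t)² = ((60 - 12)/(41 - 28) - 94)² = (48/13 - 94)² = (-1174/13)² = 1378276/169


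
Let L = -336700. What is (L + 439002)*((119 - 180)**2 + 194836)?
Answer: 20312778214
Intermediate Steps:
(L + 439002)*((119 - 180)**2 + 194836) = (-336700 + 439002)*((119 - 180)**2 + 194836) = 102302*((-61)**2 + 194836) = 102302*(3721 + 194836) = 102302*198557 = 20312778214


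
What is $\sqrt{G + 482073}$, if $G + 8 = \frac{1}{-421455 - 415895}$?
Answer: $\frac{\sqrt{13520091836825006}}{167470} \approx 694.31$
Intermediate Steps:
$G = - \frac{6698801}{837350}$ ($G = -8 + \frac{1}{-421455 - 415895} = -8 + \frac{1}{-837350} = -8 - \frac{1}{837350} = - \frac{6698801}{837350} \approx -8.0$)
$\sqrt{G + 482073} = \sqrt{- \frac{6698801}{837350} + 482073} = \sqrt{\frac{403657127749}{837350}} = \frac{\sqrt{13520091836825006}}{167470}$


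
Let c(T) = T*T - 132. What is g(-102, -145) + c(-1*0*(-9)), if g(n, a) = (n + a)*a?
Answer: 35683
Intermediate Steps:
g(n, a) = a*(a + n) (g(n, a) = (a + n)*a = a*(a + n))
c(T) = -132 + T² (c(T) = T² - 132 = -132 + T²)
g(-102, -145) + c(-1*0*(-9)) = -145*(-145 - 102) + (-132 + (-1*0*(-9))²) = -145*(-247) + (-132 + (0*(-9))²) = 35815 + (-132 + 0²) = 35815 + (-132 + 0) = 35815 - 132 = 35683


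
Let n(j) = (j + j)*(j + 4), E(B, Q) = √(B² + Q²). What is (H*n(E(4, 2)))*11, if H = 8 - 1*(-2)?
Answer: 4400 + 1760*√5 ≈ 8335.5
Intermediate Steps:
H = 10 (H = 8 + 2 = 10)
n(j) = 2*j*(4 + j) (n(j) = (2*j)*(4 + j) = 2*j*(4 + j))
(H*n(E(4, 2)))*11 = (10*(2*√(4² + 2²)*(4 + √(4² + 2²))))*11 = (10*(2*√(16 + 4)*(4 + √(16 + 4))))*11 = (10*(2*√20*(4 + √20)))*11 = (10*(2*(2*√5)*(4 + 2*√5)))*11 = (10*(4*√5*(4 + 2*√5)))*11 = (40*√5*(4 + 2*√5))*11 = 440*√5*(4 + 2*√5)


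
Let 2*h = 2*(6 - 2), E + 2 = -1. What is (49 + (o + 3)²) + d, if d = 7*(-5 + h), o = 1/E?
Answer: 442/9 ≈ 49.111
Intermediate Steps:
E = -3 (E = -2 - 1 = -3)
h = 4 (h = (2*(6 - 2))/2 = (2*4)/2 = (½)*8 = 4)
o = -⅓ (o = 1/(-3) = -⅓ ≈ -0.33333)
d = -7 (d = 7*(-5 + 4) = 7*(-1) = -7)
(49 + (o + 3)²) + d = (49 + (-⅓ + 3)²) - 7 = (49 + (8/3)²) - 7 = (49 + 64/9) - 7 = 505/9 - 7 = 442/9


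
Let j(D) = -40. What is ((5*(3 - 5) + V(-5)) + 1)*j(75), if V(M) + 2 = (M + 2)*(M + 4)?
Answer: 320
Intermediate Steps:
V(M) = -2 + (2 + M)*(4 + M) (V(M) = -2 + (M + 2)*(M + 4) = -2 + (2 + M)*(4 + M))
((5*(3 - 5) + V(-5)) + 1)*j(75) = ((5*(3 - 5) + (6 + (-5)² + 6*(-5))) + 1)*(-40) = ((5*(-2) + (6 + 25 - 30)) + 1)*(-40) = ((-10 + 1) + 1)*(-40) = (-9 + 1)*(-40) = -8*(-40) = 320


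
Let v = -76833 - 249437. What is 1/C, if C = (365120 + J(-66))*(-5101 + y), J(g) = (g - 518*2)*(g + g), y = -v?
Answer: 1/163983752696 ≈ 6.0982e-12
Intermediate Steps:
v = -326270
y = 326270 (y = -1*(-326270) = 326270)
J(g) = 2*g*(-1036 + g) (J(g) = (g - 1036)*(2*g) = (-1036 + g)*(2*g) = 2*g*(-1036 + g))
C = 163983752696 (C = (365120 + 2*(-66)*(-1036 - 66))*(-5101 + 326270) = (365120 + 2*(-66)*(-1102))*321169 = (365120 + 145464)*321169 = 510584*321169 = 163983752696)
1/C = 1/163983752696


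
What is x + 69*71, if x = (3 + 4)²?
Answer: 4948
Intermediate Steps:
x = 49 (x = 7² = 49)
x + 69*71 = 49 + 69*71 = 49 + 4899 = 4948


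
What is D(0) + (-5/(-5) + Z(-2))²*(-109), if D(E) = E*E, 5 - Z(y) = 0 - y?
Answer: -1744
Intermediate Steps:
Z(y) = 5 + y (Z(y) = 5 - (0 - y) = 5 - (-1)*y = 5 + y)
D(E) = E²
D(0) + (-5/(-5) + Z(-2))²*(-109) = 0² + (-5/(-5) + (5 - 2))²*(-109) = 0 + (-5*(-⅕) + 3)²*(-109) = 0 + (1 + 3)²*(-109) = 0 + 4²*(-109) = 0 + 16*(-109) = 0 - 1744 = -1744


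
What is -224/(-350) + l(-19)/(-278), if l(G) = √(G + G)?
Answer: 16/25 - I*√38/278 ≈ 0.64 - 0.022174*I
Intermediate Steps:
l(G) = √2*√G (l(G) = √(2*G) = √2*√G)
-224/(-350) + l(-19)/(-278) = -224/(-350) + (√2*√(-19))/(-278) = -224*(-1/350) + (√2*(I*√19))*(-1/278) = 16/25 + (I*√38)*(-1/278) = 16/25 - I*√38/278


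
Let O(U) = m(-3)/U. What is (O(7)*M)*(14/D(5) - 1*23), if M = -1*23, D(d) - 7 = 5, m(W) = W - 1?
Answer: -6026/21 ≈ -286.95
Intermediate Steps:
m(W) = -1 + W
D(d) = 12 (D(d) = 7 + 5 = 12)
O(U) = -4/U (O(U) = (-1 - 3)/U = -4/U)
M = -23
(O(7)*M)*(14/D(5) - 1*23) = (-4/7*(-23))*(14/12 - 1*23) = (-4*1/7*(-23))*(14*(1/12) - 23) = (-4/7*(-23))*(7/6 - 23) = (92/7)*(-131/6) = -6026/21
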